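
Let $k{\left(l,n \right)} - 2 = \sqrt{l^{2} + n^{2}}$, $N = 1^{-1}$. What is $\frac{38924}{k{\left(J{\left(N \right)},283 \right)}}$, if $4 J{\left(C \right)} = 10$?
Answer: $- \frac{311392}{320365} + \frac{77848 \sqrt{320381}}{320365} \approx 136.57$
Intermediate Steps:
$N = 1$
$J{\left(C \right)} = \frac{5}{2}$ ($J{\left(C \right)} = \frac{1}{4} \cdot 10 = \frac{5}{2}$)
$k{\left(l,n \right)} = 2 + \sqrt{l^{2} + n^{2}}$
$\frac{38924}{k{\left(J{\left(N \right)},283 \right)}} = \frac{38924}{2 + \sqrt{\left(\frac{5}{2}\right)^{2} + 283^{2}}} = \frac{38924}{2 + \sqrt{\frac{25}{4} + 80089}} = \frac{38924}{2 + \sqrt{\frac{320381}{4}}} = \frac{38924}{2 + \frac{\sqrt{320381}}{2}}$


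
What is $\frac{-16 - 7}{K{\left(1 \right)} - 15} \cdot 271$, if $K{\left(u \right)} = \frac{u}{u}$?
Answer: $\frac{6233}{14} \approx 445.21$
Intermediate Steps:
$K{\left(u \right)} = 1$
$\frac{-16 - 7}{K{\left(1 \right)} - 15} \cdot 271 = \frac{-16 - 7}{1 - 15} \cdot 271 = - \frac{23}{-14} \cdot 271 = \left(-23\right) \left(- \frac{1}{14}\right) 271 = \frac{23}{14} \cdot 271 = \frac{6233}{14}$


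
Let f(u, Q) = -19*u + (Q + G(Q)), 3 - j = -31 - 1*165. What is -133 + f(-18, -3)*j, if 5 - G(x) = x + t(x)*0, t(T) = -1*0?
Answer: 68920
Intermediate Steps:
t(T) = 0
j = 199 (j = 3 - (-31 - 1*165) = 3 - (-31 - 165) = 3 - 1*(-196) = 3 + 196 = 199)
G(x) = 5 - x (G(x) = 5 - (x + 0*0) = 5 - (x + 0) = 5 - x)
f(u, Q) = 5 - 19*u (f(u, Q) = -19*u + (Q + (5 - Q)) = -19*u + 5 = 5 - 19*u)
-133 + f(-18, -3)*j = -133 + (5 - 19*(-18))*199 = -133 + (5 + 342)*199 = -133 + 347*199 = -133 + 69053 = 68920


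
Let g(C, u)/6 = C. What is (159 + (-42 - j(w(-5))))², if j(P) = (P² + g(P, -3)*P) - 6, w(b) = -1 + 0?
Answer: 13456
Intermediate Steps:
g(C, u) = 6*C
w(b) = -1
j(P) = -6 + 7*P² (j(P) = (P² + (6*P)*P) - 6 = (P² + 6*P²) - 6 = 7*P² - 6 = -6 + 7*P²)
(159 + (-42 - j(w(-5))))² = (159 + (-42 - (-6 + 7*(-1)²)))² = (159 + (-42 - (-6 + 7*1)))² = (159 + (-42 - (-6 + 7)))² = (159 + (-42 - 1*1))² = (159 + (-42 - 1))² = (159 - 43)² = 116² = 13456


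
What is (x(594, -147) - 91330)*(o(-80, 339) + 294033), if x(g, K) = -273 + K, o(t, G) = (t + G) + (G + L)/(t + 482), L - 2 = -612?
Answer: -5427247058875/201 ≈ -2.7001e+10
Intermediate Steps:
L = -610 (L = 2 - 612 = -610)
o(t, G) = G + t + (-610 + G)/(482 + t) (o(t, G) = (t + G) + (G - 610)/(t + 482) = (G + t) + (-610 + G)/(482 + t) = G + t + (-610 + G)/(482 + t))
(x(594, -147) - 91330)*(o(-80, 339) + 294033) = ((-273 - 147) - 91330)*((-610 + (-80)² + 482*(-80) + 483*339 + 339*(-80))/(482 - 80) + 294033) = (-420 - 91330)*((-610 + 6400 - 38560 + 163737 - 27120)/402 + 294033) = -91750*((1/402)*103847 + 294033) = -91750*(103847/402 + 294033) = -91750*118305113/402 = -5427247058875/201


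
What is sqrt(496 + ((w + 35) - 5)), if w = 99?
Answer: 25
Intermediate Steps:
sqrt(496 + ((w + 35) - 5)) = sqrt(496 + ((99 + 35) - 5)) = sqrt(496 + (134 - 5)) = sqrt(496 + 129) = sqrt(625) = 25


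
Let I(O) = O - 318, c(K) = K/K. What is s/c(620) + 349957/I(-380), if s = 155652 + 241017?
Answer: 276525005/698 ≈ 3.9617e+5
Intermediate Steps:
s = 396669
c(K) = 1
I(O) = -318 + O
s/c(620) + 349957/I(-380) = 396669/1 + 349957/(-318 - 380) = 396669*1 + 349957/(-698) = 396669 + 349957*(-1/698) = 396669 - 349957/698 = 276525005/698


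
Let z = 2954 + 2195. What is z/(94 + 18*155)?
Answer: 5149/2884 ≈ 1.7854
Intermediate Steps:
z = 5149
z/(94 + 18*155) = 5149/(94 + 18*155) = 5149/(94 + 2790) = 5149/2884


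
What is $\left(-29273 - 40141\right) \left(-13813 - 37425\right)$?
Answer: $3556634532$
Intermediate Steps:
$\left(-29273 - 40141\right) \left(-13813 - 37425\right) = \left(-69414\right) \left(-51238\right) = 3556634532$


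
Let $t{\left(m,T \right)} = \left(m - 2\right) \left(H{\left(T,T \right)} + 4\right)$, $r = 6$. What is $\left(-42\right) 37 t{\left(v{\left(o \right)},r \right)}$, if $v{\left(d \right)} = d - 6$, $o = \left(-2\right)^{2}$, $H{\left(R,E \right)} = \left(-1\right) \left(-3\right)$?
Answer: $43512$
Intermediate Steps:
$H{\left(R,E \right)} = 3$
$o = 4$
$v{\left(d \right)} = -6 + d$ ($v{\left(d \right)} = d - 6 = -6 + d$)
$t{\left(m,T \right)} = -14 + 7 m$ ($t{\left(m,T \right)} = \left(m - 2\right) \left(3 + 4\right) = \left(-2 + m\right) 7 = -14 + 7 m$)
$\left(-42\right) 37 t{\left(v{\left(o \right)},r \right)} = \left(-42\right) 37 \left(-14 + 7 \left(-6 + 4\right)\right) = - 1554 \left(-14 + 7 \left(-2\right)\right) = - 1554 \left(-14 - 14\right) = \left(-1554\right) \left(-28\right) = 43512$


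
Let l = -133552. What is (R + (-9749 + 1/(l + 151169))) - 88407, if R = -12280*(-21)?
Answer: 2813857709/17617 ≈ 1.5972e+5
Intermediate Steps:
R = 257880
(R + (-9749 + 1/(l + 151169))) - 88407 = (257880 + (-9749 + 1/(-133552 + 151169))) - 88407 = (257880 + (-9749 + 1/17617)) - 88407 = (257880 - 171748132/17617) - 88407 = 4371323828/17617 - 88407 = 2813857709/17617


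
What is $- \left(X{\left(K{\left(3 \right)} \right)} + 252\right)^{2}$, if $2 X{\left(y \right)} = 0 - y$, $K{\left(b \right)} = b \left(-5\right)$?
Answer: $- \frac{269361}{4} \approx -67340.0$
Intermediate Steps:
$K{\left(b \right)} = - 5 b$
$X{\left(y \right)} = - \frac{y}{2}$ ($X{\left(y \right)} = \frac{0 - y}{2} = \frac{\left(-1\right) y}{2} = - \frac{y}{2}$)
$- \left(X{\left(K{\left(3 \right)} \right)} + 252\right)^{2} = - \left(- \frac{\left(-5\right) 3}{2} + 252\right)^{2} = - \left(\left(- \frac{1}{2}\right) \left(-15\right) + 252\right)^{2} = - \left(\frac{15}{2} + 252\right)^{2} = - \left(\frac{519}{2}\right)^{2} = \left(-1\right) \frac{269361}{4} = - \frac{269361}{4}$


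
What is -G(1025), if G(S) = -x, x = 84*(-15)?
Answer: -1260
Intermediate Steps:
x = -1260
G(S) = 1260 (G(S) = -1*(-1260) = 1260)
-G(1025) = -1*1260 = -1260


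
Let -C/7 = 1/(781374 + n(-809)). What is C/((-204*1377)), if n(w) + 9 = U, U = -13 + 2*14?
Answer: 7/219495893040 ≈ 3.1891e-11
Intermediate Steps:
U = 15 (U = -13 + 28 = 15)
n(w) = 6 (n(w) = -9 + 15 = 6)
C = -7/781380 (C = -7/(781374 + 6) = -7/781380 ≈ -8.9585e-6)
C/((-204*1377)) = -7/(781380*((-204*1377))) = -7/781380/(-280908) = -7/781380*(-1/280908) = 7/219495893040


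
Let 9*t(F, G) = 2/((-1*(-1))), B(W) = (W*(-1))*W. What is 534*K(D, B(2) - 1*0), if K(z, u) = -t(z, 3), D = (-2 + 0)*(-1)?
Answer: -356/3 ≈ -118.67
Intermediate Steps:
B(W) = -W² (B(W) = (-W)*W = -W²)
t(F, G) = 2/9 (t(F, G) = (2/((-1*(-1))))/9 = (2/1)/9 = (2*1)/9 = (⅑)*2 = 2/9)
D = 2 (D = -2*(-1) = 2)
K(z, u) = -2/9 (K(z, u) = -1*2/9 = -2/9)
534*K(D, B(2) - 1*0) = 534*(-2/9) = -356/3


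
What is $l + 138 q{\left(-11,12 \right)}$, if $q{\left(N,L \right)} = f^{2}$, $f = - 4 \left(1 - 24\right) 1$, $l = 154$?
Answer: $1168186$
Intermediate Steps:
$f = 92$ ($f = - 4 \left(1 - 24\right) 1 = \left(-4\right) \left(-23\right) 1 = 92 \cdot 1 = 92$)
$q{\left(N,L \right)} = 8464$ ($q{\left(N,L \right)} = 92^{2} = 8464$)
$l + 138 q{\left(-11,12 \right)} = 154 + 138 \cdot 8464 = 154 + 1168032 = 1168186$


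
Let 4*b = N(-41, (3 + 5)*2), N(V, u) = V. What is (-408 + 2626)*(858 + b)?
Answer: 3760619/2 ≈ 1.8803e+6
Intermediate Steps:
b = -41/4 (b = (¼)*(-41) = -41/4 ≈ -10.250)
(-408 + 2626)*(858 + b) = (-408 + 2626)*(858 - 41/4) = 2218*(3391/4) = 3760619/2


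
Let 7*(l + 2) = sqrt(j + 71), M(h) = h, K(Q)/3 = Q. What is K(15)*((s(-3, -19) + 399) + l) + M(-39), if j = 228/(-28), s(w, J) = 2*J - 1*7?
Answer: 15801 + 90*sqrt(770)/49 ≈ 15852.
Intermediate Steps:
K(Q) = 3*Q
s(w, J) = -7 + 2*J (s(w, J) = 2*J - 7 = -7 + 2*J)
j = -57/7 (j = 228*(-1/28) = -57/7 ≈ -8.1429)
l = -2 + 2*sqrt(770)/49 (l = -2 + sqrt(-57/7 + 71)/7 = -2 + sqrt(440/7)/7 = -2 + (2*sqrt(770)/7)/7 = -2 + 2*sqrt(770)/49 ≈ -0.86739)
K(15)*((s(-3, -19) + 399) + l) + M(-39) = (3*15)*(((-7 + 2*(-19)) + 399) + (-2 + 2*sqrt(770)/49)) - 39 = 45*(((-7 - 38) + 399) + (-2 + 2*sqrt(770)/49)) - 39 = 45*((-45 + 399) + (-2 + 2*sqrt(770)/49)) - 39 = 45*(354 + (-2 + 2*sqrt(770)/49)) - 39 = 45*(352 + 2*sqrt(770)/49) - 39 = (15840 + 90*sqrt(770)/49) - 39 = 15801 + 90*sqrt(770)/49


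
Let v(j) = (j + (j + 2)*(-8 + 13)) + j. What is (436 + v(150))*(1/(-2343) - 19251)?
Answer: -6134292784/213 ≈ -2.8799e+7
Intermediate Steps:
v(j) = 10 + 7*j (v(j) = (j + (2 + j)*5) + j = (j + (10 + 5*j)) + j = (10 + 6*j) + j = 10 + 7*j)
(436 + v(150))*(1/(-2343) - 19251) = (436 + (10 + 7*150))*(1/(-2343) - 19251) = (436 + (10 + 1050))*(-1/2343 - 19251) = (436 + 1060)*(-45105094/2343) = 1496*(-45105094/2343) = -6134292784/213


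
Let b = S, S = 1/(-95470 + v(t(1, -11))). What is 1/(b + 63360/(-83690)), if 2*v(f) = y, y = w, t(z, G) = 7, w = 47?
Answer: -1597583517/1209514786 ≈ -1.3208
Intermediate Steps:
y = 47
v(f) = 47/2 (v(f) = (½)*47 = 47/2)
S = -2/190893 (S = 1/(-95470 + 47/2) = 1/(-190893/2) = -2/190893 ≈ -1.0477e-5)
b = -2/190893 ≈ -1.0477e-5
1/(b + 63360/(-83690)) = 1/(-2/190893 + 63360/(-83690)) = 1/(-2/190893 + 63360*(-1/83690)) = 1/(-2/190893 - 6336/8369) = 1/(-1209514786/1597583517) = -1597583517/1209514786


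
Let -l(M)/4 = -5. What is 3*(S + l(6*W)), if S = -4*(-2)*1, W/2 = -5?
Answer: 84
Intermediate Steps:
W = -10 (W = 2*(-5) = -10)
l(M) = 20 (l(M) = -4*(-5) = 20)
S = 8 (S = 8*1 = 8)
3*(S + l(6*W)) = 3*(8 + 20) = 3*28 = 84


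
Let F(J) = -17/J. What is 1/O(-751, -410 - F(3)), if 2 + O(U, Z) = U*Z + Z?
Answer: 1/303248 ≈ 3.2976e-6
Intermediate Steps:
O(U, Z) = -2 + Z + U*Z (O(U, Z) = -2 + (U*Z + Z) = -2 + (Z + U*Z) = -2 + Z + U*Z)
1/O(-751, -410 - F(3)) = 1/(-2 + (-410 - (-17)/3) - 751*(-410 - (-17)/3)) = 1/(-2 + (-410 - 1*(-17/3)) - 751*(-410 - 1*(-17/3))) = 1/(-2 + (-410 + 17/3) - 751*(-410 + 17/3)) = 1/(-2 - 1213/3 - 751*(-1213/3)) = 1/(-2 - 1213/3 + 910963/3) = 1/303248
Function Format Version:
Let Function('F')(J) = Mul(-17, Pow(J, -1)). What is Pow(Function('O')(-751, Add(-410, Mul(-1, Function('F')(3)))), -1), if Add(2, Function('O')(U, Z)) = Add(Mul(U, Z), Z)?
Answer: Rational(1, 303248) ≈ 3.2976e-6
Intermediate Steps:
Function('O')(U, Z) = Add(-2, Z, Mul(U, Z)) (Function('O')(U, Z) = Add(-2, Add(Mul(U, Z), Z)) = Add(-2, Add(Z, Mul(U, Z))) = Add(-2, Z, Mul(U, Z)))
Pow(Function('O')(-751, Add(-410, Mul(-1, Function('F')(3)))), -1) = Pow(Add(-2, Add(-410, Mul(-1, Mul(-17, Pow(3, -1)))), Mul(-751, Add(-410, Mul(-1, Mul(-17, Pow(3, -1)))))), -1) = Pow(Add(-2, Add(-410, Mul(-1, Mul(-17, Rational(1, 3)))), Mul(-751, Add(-410, Mul(-1, Mul(-17, Rational(1, 3)))))), -1) = Pow(Add(-2, Add(-410, Mul(-1, Rational(-17, 3))), Mul(-751, Add(-410, Mul(-1, Rational(-17, 3))))), -1) = Pow(Add(-2, Add(-410, Rational(17, 3)), Mul(-751, Add(-410, Rational(17, 3)))), -1) = Pow(Add(-2, Rational(-1213, 3), Mul(-751, Rational(-1213, 3))), -1) = Pow(Add(-2, Rational(-1213, 3), Rational(910963, 3)), -1) = Pow(303248, -1) = Rational(1, 303248)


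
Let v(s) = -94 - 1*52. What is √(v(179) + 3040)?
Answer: √2894 ≈ 53.796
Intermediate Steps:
v(s) = -146 (v(s) = -94 - 52 = -146)
√(v(179) + 3040) = √(-146 + 3040) = √2894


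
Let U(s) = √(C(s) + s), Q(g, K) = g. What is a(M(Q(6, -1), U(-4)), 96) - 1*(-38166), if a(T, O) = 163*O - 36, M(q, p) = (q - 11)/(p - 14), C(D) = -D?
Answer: 53778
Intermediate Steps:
U(s) = 0 (U(s) = √(-s + s) = √0 = 0)
M(q, p) = (-11 + q)/(-14 + p)
a(T, O) = -36 + 163*O
a(M(Q(6, -1), U(-4)), 96) - 1*(-38166) = (-36 + 163*96) - 1*(-38166) = (-36 + 15648) + 38166 = 15612 + 38166 = 53778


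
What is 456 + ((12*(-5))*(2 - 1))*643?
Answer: -38124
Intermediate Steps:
456 + ((12*(-5))*(2 - 1))*643 = 456 - 60*1*643 = 456 - 60*643 = 456 - 38580 = -38124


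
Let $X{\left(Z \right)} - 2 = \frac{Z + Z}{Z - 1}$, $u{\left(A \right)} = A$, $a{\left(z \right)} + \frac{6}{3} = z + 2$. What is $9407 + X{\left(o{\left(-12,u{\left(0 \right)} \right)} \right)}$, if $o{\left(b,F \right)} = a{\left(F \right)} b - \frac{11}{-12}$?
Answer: $9387$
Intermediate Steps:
$a{\left(z \right)} = z$ ($a{\left(z \right)} = -2 + \left(z + 2\right) = -2 + \left(2 + z\right) = z$)
$o{\left(b,F \right)} = \frac{11}{12} + F b$ ($o{\left(b,F \right)} = F b - \frac{11}{-12} = F b - - \frac{11}{12} = F b + \frac{11}{12} = \frac{11}{12} + F b$)
$X{\left(Z \right)} = 2 + \frac{2 Z}{-1 + Z}$ ($X{\left(Z \right)} = 2 + \frac{Z + Z}{Z - 1} = 2 + \frac{2 Z}{-1 + Z}$)
$9407 + X{\left(o{\left(-12,u{\left(0 \right)} \right)} \right)} = 9407 + \frac{2 \left(-1 + 2 \left(\frac{11}{12} + 0 \left(-12\right)\right)\right)}{-1 + \left(\frac{11}{12} + 0 \left(-12\right)\right)} = 9407 + \frac{2 \left(-1 + 2 \left(\frac{11}{12} + 0\right)\right)}{-1 + \left(\frac{11}{12} + 0\right)} = 9407 + \frac{2 \left(-1 + 2 \cdot \frac{11}{12}\right)}{-1 + \frac{11}{12}} = 9407 + \frac{2 \left(-1 + \frac{11}{6}\right)}{- \frac{1}{12}} = 9407 + 2 \left(-12\right) \frac{5}{6} = 9407 - 20 = 9387$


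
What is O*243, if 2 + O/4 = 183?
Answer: 175932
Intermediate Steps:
O = 724 (O = -8 + 4*183 = -8 + 732 = 724)
O*243 = 724*243 = 175932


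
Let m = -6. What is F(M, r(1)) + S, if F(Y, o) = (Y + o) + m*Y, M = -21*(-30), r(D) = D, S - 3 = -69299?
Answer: -72445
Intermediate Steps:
S = -69296 (S = 3 - 69299 = -69296)
M = 630
F(Y, o) = o - 5*Y (F(Y, o) = (Y + o) - 6*Y = o - 5*Y)
F(M, r(1)) + S = (1 - 5*630) - 69296 = (1 - 3150) - 69296 = -3149 - 69296 = -72445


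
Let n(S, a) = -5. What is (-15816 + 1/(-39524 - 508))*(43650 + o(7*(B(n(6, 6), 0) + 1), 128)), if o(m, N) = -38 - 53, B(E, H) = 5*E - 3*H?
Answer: -27579211536167/40032 ≈ -6.8893e+8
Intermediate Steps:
B(E, H) = -3*H + 5*E
o(m, N) = -91
(-15816 + 1/(-39524 - 508))*(43650 + o(7*(B(n(6, 6), 0) + 1), 128)) = (-15816 + 1/(-39524 - 508))*(43650 - 91) = (-15816 + 1/(-40032))*43559 = (-15816 - 1/40032)*43559 = -633146113/40032*43559 = -27579211536167/40032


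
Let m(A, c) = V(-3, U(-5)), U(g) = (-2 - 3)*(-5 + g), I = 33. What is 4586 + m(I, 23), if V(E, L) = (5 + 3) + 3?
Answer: 4597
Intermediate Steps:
U(g) = 25 - 5*g (U(g) = -5*(-5 + g) = 25 - 5*g)
V(E, L) = 11 (V(E, L) = 8 + 3 = 11)
m(A, c) = 11
4586 + m(I, 23) = 4586 + 11 = 4597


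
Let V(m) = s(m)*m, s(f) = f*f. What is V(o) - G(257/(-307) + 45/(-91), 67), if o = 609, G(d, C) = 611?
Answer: 225865918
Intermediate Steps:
s(f) = f²
V(m) = m³ (V(m) = m²*m = m³)
V(o) - G(257/(-307) + 45/(-91), 67) = 609³ - 1*611 = 225866529 - 611 = 225865918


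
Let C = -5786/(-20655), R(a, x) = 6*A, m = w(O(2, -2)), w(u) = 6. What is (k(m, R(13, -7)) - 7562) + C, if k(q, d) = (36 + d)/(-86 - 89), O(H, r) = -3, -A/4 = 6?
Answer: -5466110192/722925 ≈ -7561.1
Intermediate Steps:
A = -24 (A = -4*6 = -24)
m = 6
R(a, x) = -144 (R(a, x) = 6*(-24) = -144)
C = 5786/20655 (C = -5786*(-1/20655) = 5786/20655 ≈ 0.28013)
k(q, d) = -36/175 - d/175 (k(q, d) = (36 + d)/(-175) = (36 + d)*(-1/175) = -36/175 - d/175)
(k(m, R(13, -7)) - 7562) + C = ((-36/175 - 1/175*(-144)) - 7562) + 5786/20655 = ((-36/175 + 144/175) - 7562) + 5786/20655 = (108/175 - 7562) + 5786/20655 = -1323242/175 + 5786/20655 = -5466110192/722925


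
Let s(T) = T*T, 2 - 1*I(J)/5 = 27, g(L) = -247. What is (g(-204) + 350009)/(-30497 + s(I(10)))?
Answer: -174881/7436 ≈ -23.518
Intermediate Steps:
I(J) = -125 (I(J) = 10 - 5*27 = 10 - 135 = -125)
s(T) = T²
(g(-204) + 350009)/(-30497 + s(I(10))) = (-247 + 350009)/(-30497 + (-125)²) = 349762/(-30497 + 15625) = 349762/(-14872) = 349762*(-1/14872) = -174881/7436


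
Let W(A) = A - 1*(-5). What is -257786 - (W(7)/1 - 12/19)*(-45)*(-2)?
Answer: -4917374/19 ≈ -2.5881e+5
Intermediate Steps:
W(A) = 5 + A (W(A) = A + 5 = 5 + A)
-257786 - (W(7)/1 - 12/19)*(-45)*(-2) = -257786 - ((5 + 7)/1 - 12/19)*(-45)*(-2) = -257786 - (12*1 - 12*1/19)*(-45)*(-2) = -257786 - (12 - 12/19)*(-45)*(-2) = -257786 - (216/19)*(-45)*(-2) = -257786 - (-9720)*(-2)/19 = -257786 - 1*19440/19 = -257786 - 19440/19 = -4917374/19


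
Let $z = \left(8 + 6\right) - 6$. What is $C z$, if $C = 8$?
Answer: $64$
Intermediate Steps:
$z = 8$ ($z = 14 - 6 = 8$)
$C z = 8 \cdot 8 = 64$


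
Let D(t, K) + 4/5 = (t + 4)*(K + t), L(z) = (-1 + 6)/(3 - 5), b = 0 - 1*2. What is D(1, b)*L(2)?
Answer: 29/2 ≈ 14.500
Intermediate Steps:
b = -2 (b = 0 - 2 = -2)
L(z) = -5/2 (L(z) = 5/(-2) = 5*(-½) = -5/2)
D(t, K) = -⅘ + (4 + t)*(K + t) (D(t, K) = -⅘ + (t + 4)*(K + t) = -⅘ + (4 + t)*(K + t))
D(1, b)*L(2) = (-⅘ + 1² + 4*(-2) + 4*1 - 2*1)*(-5/2) = (-⅘ + 1 - 8 + 4 - 2)*(-5/2) = -29/5*(-5/2) = 29/2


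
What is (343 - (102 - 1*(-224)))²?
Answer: 289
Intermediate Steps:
(343 - (102 - 1*(-224)))² = (343 - (102 + 224))² = (343 - 1*326)² = (343 - 326)² = 17² = 289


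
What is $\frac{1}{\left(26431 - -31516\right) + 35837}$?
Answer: $\frac{1}{93784} \approx 1.0663 \cdot 10^{-5}$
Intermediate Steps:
$\frac{1}{\left(26431 - -31516\right) + 35837} = \frac{1}{\left(26431 + 31516\right) + 35837} = \frac{1}{57947 + 35837} = \frac{1}{93784}$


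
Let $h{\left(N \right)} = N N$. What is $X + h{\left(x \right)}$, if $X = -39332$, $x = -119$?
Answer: $-25171$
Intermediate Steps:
$h{\left(N \right)} = N^{2}$
$X + h{\left(x \right)} = -39332 + \left(-119\right)^{2} = -39332 + 14161 = -25171$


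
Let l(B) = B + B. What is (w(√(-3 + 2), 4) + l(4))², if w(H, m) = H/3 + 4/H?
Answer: 455/9 - 176*I/3 ≈ 50.556 - 58.667*I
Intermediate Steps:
l(B) = 2*B
w(H, m) = 4/H + H/3 (w(H, m) = H*(⅓) + 4/H = H/3 + 4/H = 4/H + H/3)
(w(√(-3 + 2), 4) + l(4))² = ((4/(√(-3 + 2)) + √(-3 + 2)/3) + 2*4)² = ((4/(√(-1)) + √(-1)/3) + 8)² = ((4/I + I/3) + 8)² = ((4*(-I) + I/3) + 8)² = ((-4*I + I/3) + 8)² = (-11*I/3 + 8)² = (8 - 11*I/3)²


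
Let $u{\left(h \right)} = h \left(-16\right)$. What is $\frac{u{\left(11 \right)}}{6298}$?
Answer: $- \frac{88}{3149} \approx -0.027945$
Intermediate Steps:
$u{\left(h \right)} = - 16 h$
$\frac{u{\left(11 \right)}}{6298} = \frac{\left(-16\right) 11}{6298} = \left(-176\right) \frac{1}{6298} = - \frac{88}{3149}$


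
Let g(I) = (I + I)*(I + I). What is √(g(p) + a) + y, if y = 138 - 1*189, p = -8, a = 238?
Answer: -51 + √494 ≈ -28.774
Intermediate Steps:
y = -51 (y = 138 - 189 = -51)
g(I) = 4*I² (g(I) = (2*I)*(2*I) = 4*I²)
√(g(p) + a) + y = √(4*(-8)² + 238) - 51 = √(4*64 + 238) - 51 = √(256 + 238) - 51 = √494 - 51 = -51 + √494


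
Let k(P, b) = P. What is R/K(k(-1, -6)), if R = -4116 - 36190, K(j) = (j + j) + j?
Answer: 40306/3 ≈ 13435.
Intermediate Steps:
K(j) = 3*j (K(j) = 2*j + j = 3*j)
R = -40306
R/K(k(-1, -6)) = -40306/(3*(-1)) = -40306/(-3) = -40306*(-⅓) = 40306/3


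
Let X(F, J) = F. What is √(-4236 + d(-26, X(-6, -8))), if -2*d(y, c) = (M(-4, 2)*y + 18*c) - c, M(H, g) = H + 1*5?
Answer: 2*I*√1043 ≈ 64.591*I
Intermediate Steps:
M(H, g) = 5 + H (M(H, g) = H + 5 = 5 + H)
d(y, c) = -17*c/2 - y/2 (d(y, c) = -(((5 - 4)*y + 18*c) - c)/2 = -((1*y + 18*c) - c)/2 = -((y + 18*c) - c)/2 = -(y + 17*c)/2 = -17*c/2 - y/2)
√(-4236 + d(-26, X(-6, -8))) = √(-4236 + (-17/2*(-6) - ½*(-26))) = √(-4236 + (51 + 13)) = √(-4236 + 64) = √(-4172) = 2*I*√1043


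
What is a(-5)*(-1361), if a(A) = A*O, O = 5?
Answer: 34025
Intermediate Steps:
a(A) = 5*A (a(A) = A*5 = 5*A)
a(-5)*(-1361) = (5*(-5))*(-1361) = -25*(-1361) = 34025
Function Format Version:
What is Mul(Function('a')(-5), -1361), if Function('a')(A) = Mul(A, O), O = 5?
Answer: 34025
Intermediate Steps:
Function('a')(A) = Mul(5, A) (Function('a')(A) = Mul(A, 5) = Mul(5, A))
Mul(Function('a')(-5), -1361) = Mul(Mul(5, -5), -1361) = Mul(-25, -1361) = 34025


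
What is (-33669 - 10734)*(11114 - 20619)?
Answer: 422050515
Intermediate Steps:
(-33669 - 10734)*(11114 - 20619) = -44403*(-9505) = 422050515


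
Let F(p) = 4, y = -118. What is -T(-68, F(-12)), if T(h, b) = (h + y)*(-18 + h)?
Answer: -15996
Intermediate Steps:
T(h, b) = (-118 + h)*(-18 + h) (T(h, b) = (h - 118)*(-18 + h) = (-118 + h)*(-18 + h))
-T(-68, F(-12)) = -(2124 + (-68)**2 - 136*(-68)) = -(2124 + 4624 + 9248) = -1*15996 = -15996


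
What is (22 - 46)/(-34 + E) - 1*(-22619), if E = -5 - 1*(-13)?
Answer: 294059/13 ≈ 22620.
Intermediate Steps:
E = 8 (E = -5 + 13 = 8)
(22 - 46)/(-34 + E) - 1*(-22619) = (22 - 46)/(-34 + 8) - 1*(-22619) = -24/(-26) + 22619 = -1/26*(-24) + 22619 = 12/13 + 22619 = 294059/13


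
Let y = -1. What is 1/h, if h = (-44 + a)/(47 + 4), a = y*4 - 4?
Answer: -51/52 ≈ -0.98077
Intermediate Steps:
a = -8 (a = -1*4 - 4 = -4 - 4 = -8)
h = -52/51 (h = (-44 - 8)/(47 + 4) = -52/51 ≈ -1.0196)
1/h = 1/(-52/51) = -51/52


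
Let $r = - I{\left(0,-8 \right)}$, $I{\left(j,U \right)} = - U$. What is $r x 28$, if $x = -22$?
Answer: $4928$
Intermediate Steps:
$r = -8$ ($r = - \left(-1\right) \left(-8\right) = \left(-1\right) 8 = -8$)
$r x 28 = \left(-8\right) \left(-22\right) 28 = 176 \cdot 28 = 4928$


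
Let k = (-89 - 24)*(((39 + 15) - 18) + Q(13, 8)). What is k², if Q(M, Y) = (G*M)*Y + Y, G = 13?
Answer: 24884431504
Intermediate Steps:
Q(M, Y) = Y + 13*M*Y (Q(M, Y) = (13*M)*Y + Y = 13*M*Y + Y = Y + 13*M*Y)
k = -157748 (k = (-89 - 24)*(((39 + 15) - 18) + 8*(1 + 13*13)) = -113*((54 - 18) + 8*(1 + 169)) = -113*(36 + 8*170) = -113*(36 + 1360) = -113*1396 = -157748)
k² = (-157748)² = 24884431504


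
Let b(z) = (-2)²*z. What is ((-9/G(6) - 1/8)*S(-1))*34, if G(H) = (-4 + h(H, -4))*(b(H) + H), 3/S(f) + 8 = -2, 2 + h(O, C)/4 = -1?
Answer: 867/800 ≈ 1.0837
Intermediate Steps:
h(O, C) = -12 (h(O, C) = -8 + 4*(-1) = -8 - 4 = -12)
S(f) = -3/10 (S(f) = 3/(-8 - 2) = 3/(-10) = 3*(-⅒) = -3/10)
b(z) = 4*z
G(H) = -80*H (G(H) = (-4 - 12)*(4*H + H) = -80*H)
((-9/G(6) - 1/8)*S(-1))*34 = ((-9/((-80*6)) - 1/8)*(-3/10))*34 = ((-9/(-480) - 1*⅛)*(-3/10))*34 = ((-9*(-1/480) - ⅛)*(-3/10))*34 = ((3/160 - ⅛)*(-3/10))*34 = -17/160*(-3/10)*34 = (51/1600)*34 = 867/800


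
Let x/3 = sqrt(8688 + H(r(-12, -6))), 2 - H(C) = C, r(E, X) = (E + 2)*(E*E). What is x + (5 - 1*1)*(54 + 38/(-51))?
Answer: 10864/51 + 3*sqrt(10130) ≈ 514.96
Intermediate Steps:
r(E, X) = E**2*(2 + E) (r(E, X) = (2 + E)*E**2 = E**2*(2 + E))
H(C) = 2 - C
x = 3*sqrt(10130) (x = 3*sqrt(8688 + (2 - (-12)**2*(2 - 12))) = 3*sqrt(8688 + (2 - 144*(-10))) = 3*sqrt(8688 + (2 - 1*(-1440))) = 3*sqrt(8688 + (2 + 1440)) = 3*sqrt(8688 + 1442) = 3*sqrt(10130) ≈ 301.94)
x + (5 - 1*1)*(54 + 38/(-51)) = 3*sqrt(10130) + (5 - 1*1)*(54 + 38/(-51)) = 3*sqrt(10130) + (5 - 1)*(54 + 38*(-1/51)) = 3*sqrt(10130) + 4*(54 - 38/51) = 3*sqrt(10130) + 4*(2716/51) = 3*sqrt(10130) + 10864/51 = 10864/51 + 3*sqrt(10130)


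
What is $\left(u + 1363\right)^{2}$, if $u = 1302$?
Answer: $7102225$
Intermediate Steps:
$\left(u + 1363\right)^{2} = \left(1302 + 1363\right)^{2} = 2665^{2} = 7102225$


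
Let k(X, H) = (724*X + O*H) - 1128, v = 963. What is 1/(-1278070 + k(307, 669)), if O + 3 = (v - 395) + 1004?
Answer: -1/7269 ≈ -0.00013757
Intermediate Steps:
O = 1569 (O = -3 + ((963 - 395) + 1004) = -3 + (568 + 1004) = -3 + 1572 = 1569)
k(X, H) = -1128 + 724*X + 1569*H (k(X, H) = (724*X + 1569*H) - 1128 = -1128 + 724*X + 1569*H)
1/(-1278070 + k(307, 669)) = 1/(-1278070 + (-1128 + 724*307 + 1569*669)) = 1/(-1278070 + (-1128 + 222268 + 1049661)) = 1/(-1278070 + 1270801) = 1/(-7269) = -1/7269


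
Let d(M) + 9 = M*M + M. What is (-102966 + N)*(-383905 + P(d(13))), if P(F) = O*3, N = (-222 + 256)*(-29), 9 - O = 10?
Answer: 39908004416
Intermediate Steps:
d(M) = -9 + M + M² (d(M) = -9 + (M*M + M) = -9 + (M² + M) = -9 + (M + M²) = -9 + M + M²)
O = -1 (O = 9 - 1*10 = 9 - 10 = -1)
N = -986 (N = 34*(-29) = -986)
P(F) = -3 (P(F) = -1*3 = -3)
(-102966 + N)*(-383905 + P(d(13))) = (-102966 - 986)*(-383905 - 3) = -103952*(-383908) = 39908004416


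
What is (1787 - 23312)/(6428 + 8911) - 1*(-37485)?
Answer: 191653630/5113 ≈ 37484.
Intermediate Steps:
(1787 - 23312)/(6428 + 8911) - 1*(-37485) = -21525/15339 + 37485 = -21525*1/15339 + 37485 = -7175/5113 + 37485 = 191653630/5113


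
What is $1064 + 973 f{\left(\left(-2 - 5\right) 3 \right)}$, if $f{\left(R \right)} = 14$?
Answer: $14686$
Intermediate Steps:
$1064 + 973 f{\left(\left(-2 - 5\right) 3 \right)} = 1064 + 973 \cdot 14 = 1064 + 13622 = 14686$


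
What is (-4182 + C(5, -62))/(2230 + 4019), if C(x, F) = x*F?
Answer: -4492/6249 ≈ -0.71883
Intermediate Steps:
C(x, F) = F*x
(-4182 + C(5, -62))/(2230 + 4019) = (-4182 - 62*5)/(2230 + 4019) = (-4182 - 310)/6249 = -4492*1/6249 = -4492/6249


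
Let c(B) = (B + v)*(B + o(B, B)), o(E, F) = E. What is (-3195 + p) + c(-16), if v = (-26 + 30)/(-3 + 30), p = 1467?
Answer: -32960/27 ≈ -1220.7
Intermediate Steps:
v = 4/27 ≈ 0.14815
c(B) = 2*B*(4/27 + B) (c(B) = (B + 4/27)*(B + B) = (4/27 + B)*(2*B) = 2*B*(4/27 + B))
(-3195 + p) + c(-16) = (-3195 + 1467) + (2/27)*(-16)*(4 + 27*(-16)) = -1728 + (2/27)*(-16)*(4 - 432) = -1728 + (2/27)*(-16)*(-428) = -1728 + 13696/27 = -32960/27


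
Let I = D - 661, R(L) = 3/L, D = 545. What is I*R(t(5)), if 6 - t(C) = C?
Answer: -348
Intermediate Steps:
t(C) = 6 - C
I = -116 (I = 545 - 661 = -116)
I*R(t(5)) = -348/(6 - 1*5) = -348/(6 - 5) = -348/1 = -348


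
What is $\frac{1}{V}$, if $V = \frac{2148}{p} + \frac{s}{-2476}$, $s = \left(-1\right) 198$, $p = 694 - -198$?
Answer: $\frac{276074}{686883} \approx 0.40192$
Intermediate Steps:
$p = 892$ ($p = 694 + 198 = 892$)
$s = -198$
$V = \frac{686883}{276074}$ ($V = \frac{2148}{892} - \frac{198}{-2476} = 2148 \cdot \frac{1}{892} - - \frac{99}{1238} = \frac{537}{223} + \frac{99}{1238} = \frac{686883}{276074} \approx 2.488$)
$\frac{1}{V} = \frac{1}{\frac{686883}{276074}} = \frac{276074}{686883}$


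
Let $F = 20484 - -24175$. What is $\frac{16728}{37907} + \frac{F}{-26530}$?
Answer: $- \frac{1249094873}{1005672710} \approx -1.242$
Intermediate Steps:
$F = 44659$ ($F = 20484 + 24175 = 44659$)
$\frac{16728}{37907} + \frac{F}{-26530} = \frac{16728}{37907} + \frac{44659}{-26530} = 16728 \cdot \frac{1}{37907} + 44659 \left(- \frac{1}{26530}\right) = \frac{16728}{37907} - \frac{44659}{26530} = - \frac{1249094873}{1005672710}$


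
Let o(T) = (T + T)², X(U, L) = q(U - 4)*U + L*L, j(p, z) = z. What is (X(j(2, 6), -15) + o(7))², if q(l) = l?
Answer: 187489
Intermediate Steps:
X(U, L) = L² + U*(-4 + U) (X(U, L) = (U - 4)*U + L*L = (-4 + U)*U + L² = U*(-4 + U) + L² = L² + U*(-4 + U))
o(T) = 4*T² (o(T) = (2*T)² = 4*T²)
(X(j(2, 6), -15) + o(7))² = (((-15)² + 6*(-4 + 6)) + 4*7²)² = ((225 + 6*2) + 4*49)² = ((225 + 12) + 196)² = (237 + 196)² = 433² = 187489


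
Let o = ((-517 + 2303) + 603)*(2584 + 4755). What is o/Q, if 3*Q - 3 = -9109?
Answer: -52598613/9106 ≈ -5776.3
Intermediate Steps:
Q = -9106/3 (Q = 1 + (⅓)*(-9109) = 1 - 9109/3 = -9106/3 ≈ -3035.3)
o = 17532871 (o = (1786 + 603)*7339 = 2389*7339 = 17532871)
o/Q = 17532871/(-9106/3) = 17532871*(-3/9106) = -52598613/9106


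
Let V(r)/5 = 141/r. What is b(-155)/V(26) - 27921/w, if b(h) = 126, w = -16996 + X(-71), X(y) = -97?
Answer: 25226991/4016855 ≈ 6.2803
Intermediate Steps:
w = -17093 (w = -16996 - 97 = -17093)
V(r) = 705/r (V(r) = 5*(141/r) = 705/r)
b(-155)/V(26) - 27921/w = 126/((705/26)) - 27921/(-17093) = 126/((705*(1/26))) - 27921*(-1/17093) = 126/(705/26) + 27921/17093 = 126*(26/705) + 27921/17093 = 1092/235 + 27921/17093 = 25226991/4016855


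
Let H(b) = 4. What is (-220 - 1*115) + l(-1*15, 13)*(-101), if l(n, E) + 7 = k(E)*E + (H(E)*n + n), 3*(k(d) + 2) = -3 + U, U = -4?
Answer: 40910/3 ≈ 13637.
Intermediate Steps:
k(d) = -13/3 (k(d) = -2 + (-3 - 4)/3 = -2 + (⅓)*(-7) = -2 - 7/3 = -13/3)
l(n, E) = -7 + 5*n - 13*E/3 (l(n, E) = -7 + (-13*E/3 + (4*n + n)) = -7 + (-13*E/3 + 5*n) = -7 + (5*n - 13*E/3) = -7 + 5*n - 13*E/3)
(-220 - 1*115) + l(-1*15, 13)*(-101) = (-220 - 1*115) + (-7 + 5*(-1*15) - 13/3*13)*(-101) = (-220 - 115) + (-7 + 5*(-15) - 169/3)*(-101) = -335 + (-7 - 75 - 169/3)*(-101) = -335 - 415/3*(-101) = -335 + 41915/3 = 40910/3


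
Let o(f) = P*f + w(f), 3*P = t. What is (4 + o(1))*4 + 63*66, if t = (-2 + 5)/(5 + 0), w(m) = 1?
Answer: 20894/5 ≈ 4178.8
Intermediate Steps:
t = ⅗ (t = 3/5 = 3*(⅕) = ⅗ ≈ 0.60000)
P = ⅕ (P = (⅓)*(⅗) = ⅕ ≈ 0.20000)
o(f) = 1 + f/5 (o(f) = f/5 + 1 = 1 + f/5)
(4 + o(1))*4 + 63*66 = (4 + (1 + (⅕)*1))*4 + 63*66 = (4 + (1 + ⅕))*4 + 4158 = (4 + 6/5)*4 + 4158 = (26/5)*4 + 4158 = 104/5 + 4158 = 20894/5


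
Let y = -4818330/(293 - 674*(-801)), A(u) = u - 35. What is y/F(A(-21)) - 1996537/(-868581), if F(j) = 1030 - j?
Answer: 194504357388944/84921361537887 ≈ 2.2904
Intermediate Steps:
A(u) = -35 + u
y = -4818330/540167 (y = -4818330/(293 + 539874) = -4818330/540167 ≈ -8.9201)
y/F(A(-21)) - 1996537/(-868581) = -4818330/(540167*(1030 - (-35 - 21))) - 1996537/(-868581) = -4818330/(540167*(1030 - 1*(-56))) - 1996537*(-1/868581) = -4818330/(540167*(1030 + 56)) + 1996537/868581 = -4818330/540167/1086 + 1996537/868581 = -4818330/540167*1/1086 + 1996537/868581 = -803055/97770227 + 1996537/868581 = 194504357388944/84921361537887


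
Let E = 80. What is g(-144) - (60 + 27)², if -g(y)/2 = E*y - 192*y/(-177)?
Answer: 931221/59 ≈ 15783.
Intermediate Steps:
g(y) = -9568*y/59 (g(y) = -2*(80*y - 192*y/(-177)) = -2*(80*y - 192*y*(-1/177)) = -2*(80*y + 64*y/59) = -9568*y/59)
g(-144) - (60 + 27)² = -9568/59*(-144) - (60 + 27)² = 1377792/59 - 1*87² = 1377792/59 - 1*7569 = 1377792/59 - 7569 = 931221/59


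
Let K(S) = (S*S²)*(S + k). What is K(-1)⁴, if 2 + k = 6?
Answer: 81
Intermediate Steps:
k = 4 (k = -2 + 6 = 4)
K(S) = S³*(4 + S) (K(S) = (S*S²)*(S + 4) = S³*(4 + S))
K(-1)⁴ = ((-1)³*(4 - 1))⁴ = (-1*3)⁴ = (-3)⁴ = 81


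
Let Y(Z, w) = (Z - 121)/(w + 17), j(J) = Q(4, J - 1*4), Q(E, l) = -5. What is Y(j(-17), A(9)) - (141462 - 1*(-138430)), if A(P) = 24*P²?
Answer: -548868338/1961 ≈ -2.7989e+5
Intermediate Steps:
j(J) = -5
Y(Z, w) = (-121 + Z)/(17 + w)
Y(j(-17), A(9)) - (141462 - 1*(-138430)) = (-121 - 5)/(17 + 24*9²) - (141462 - 1*(-138430)) = -126/(17 + 24*81) - (141462 + 138430) = -126/(17 + 1944) - 1*279892 = -126/1961 - 279892 = -548868338/1961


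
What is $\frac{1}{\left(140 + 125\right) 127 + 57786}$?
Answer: $\frac{1}{91441} \approx 1.0936 \cdot 10^{-5}$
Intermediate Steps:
$\frac{1}{\left(140 + 125\right) 127 + 57786} = \frac{1}{265 \cdot 127 + 57786} = \frac{1}{33655 + 57786} = \frac{1}{91441}$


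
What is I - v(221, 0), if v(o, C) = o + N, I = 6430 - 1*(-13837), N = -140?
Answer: 20186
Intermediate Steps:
I = 20267 (I = 6430 + 13837 = 20267)
v(o, C) = -140 + o (v(o, C) = o - 140 = -140 + o)
I - v(221, 0) = 20267 - (-140 + 221) = 20267 - 1*81 = 20267 - 81 = 20186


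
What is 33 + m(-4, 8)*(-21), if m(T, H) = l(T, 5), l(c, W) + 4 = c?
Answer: 201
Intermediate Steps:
l(c, W) = -4 + c
m(T, H) = -4 + T
33 + m(-4, 8)*(-21) = 33 + (-4 - 4)*(-21) = 33 - 8*(-21) = 33 + 168 = 201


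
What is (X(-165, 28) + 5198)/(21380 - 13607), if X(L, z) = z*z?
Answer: 1994/2591 ≈ 0.76959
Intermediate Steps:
X(L, z) = z²
(X(-165, 28) + 5198)/(21380 - 13607) = (28² + 5198)/(21380 - 13607) = (784 + 5198)/7773 = 5982*(1/7773) = 1994/2591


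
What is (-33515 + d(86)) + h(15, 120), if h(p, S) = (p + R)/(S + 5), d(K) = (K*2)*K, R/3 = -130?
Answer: -18726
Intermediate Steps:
R = -390 (R = 3*(-130) = -390)
d(K) = 2*K² (d(K) = (2*K)*K = 2*K²)
h(p, S) = (-390 + p)/(5 + S) (h(p, S) = (p - 390)/(S + 5) = (-390 + p)/(5 + S))
(-33515 + d(86)) + h(15, 120) = (-33515 + 2*86²) + (-390 + 15)/(5 + 120) = (-33515 + 2*7396) - 375/125 = (-33515 + 14792) + (1/125)*(-375) = -18723 - 3 = -18726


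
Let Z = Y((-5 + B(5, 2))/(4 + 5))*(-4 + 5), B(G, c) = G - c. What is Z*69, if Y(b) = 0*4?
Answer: 0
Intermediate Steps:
Y(b) = 0
Z = 0 (Z = 0*(-4 + 5) = 0*1 = 0)
Z*69 = 0*69 = 0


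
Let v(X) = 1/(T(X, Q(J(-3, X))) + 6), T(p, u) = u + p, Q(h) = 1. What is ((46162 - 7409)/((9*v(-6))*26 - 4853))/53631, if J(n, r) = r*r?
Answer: -38753/247721589 ≈ -0.00015644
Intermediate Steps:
J(n, r) = r²
T(p, u) = p + u
v(X) = 1/(7 + X) (v(X) = 1/((X + 1) + 6) = 1/((1 + X) + 6) = 1/(7 + X))
((46162 - 7409)/((9*v(-6))*26 - 4853))/53631 = ((46162 - 7409)/((9/(7 - 6))*26 - 4853))/53631 = (38753/((9/1)*26 - 4853))*(1/53631) = (38753/((9*1)*26 - 4853))*(1/53631) = (38753/(9*26 - 4853))*(1/53631) = (38753/(234 - 4853))*(1/53631) = (38753/(-4619))*(1/53631) = (38753*(-1/4619))*(1/53631) = -38753/4619*1/53631 = -38753/247721589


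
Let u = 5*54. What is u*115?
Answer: 31050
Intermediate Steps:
u = 270
u*115 = 270*115 = 31050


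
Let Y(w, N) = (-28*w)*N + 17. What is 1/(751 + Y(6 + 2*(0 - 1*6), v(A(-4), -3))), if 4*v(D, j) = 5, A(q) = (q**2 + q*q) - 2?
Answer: 1/978 ≈ 0.0010225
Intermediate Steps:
A(q) = -2 + 2*q**2 (A(q) = (q**2 + q**2) - 2 = 2*q**2 - 2 = -2 + 2*q**2)
v(D, j) = 5/4 (v(D, j) = (1/4)*5 = 5/4)
Y(w, N) = 17 - 28*N*w (Y(w, N) = -28*N*w + 17 = 17 - 28*N*w)
1/(751 + Y(6 + 2*(0 - 1*6), v(A(-4), -3))) = 1/(751 + (17 - 28*5/4*(6 + 2*(0 - 1*6)))) = 1/(751 + (17 - 28*5/4*(6 + 2*(0 - 6)))) = 1/(751 + (17 - 28*5/4*(6 + 2*(-6)))) = 1/(751 + (17 - 28*5/4*(6 - 12))) = 1/(751 + (17 - 28*5/4*(-6))) = 1/(751 + (17 + 210)) = 1/(751 + 227) = 1/978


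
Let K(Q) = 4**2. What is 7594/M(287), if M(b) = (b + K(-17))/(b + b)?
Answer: 4358956/303 ≈ 14386.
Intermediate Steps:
K(Q) = 16
M(b) = (16 + b)/(2*b) (M(b) = (b + 16)/(b + b) = (16 + b)/((2*b)) = (16 + b)*(1/(2*b)) = (16 + b)/(2*b))
7594/M(287) = 7594/(((1/2)*(16 + 287)/287)) = 7594/(((1/2)*(1/287)*303)) = 7594/(303/574) = 7594*(574/303) = 4358956/303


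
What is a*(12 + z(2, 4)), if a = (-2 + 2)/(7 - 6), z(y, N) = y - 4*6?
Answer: 0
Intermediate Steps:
z(y, N) = -24 + y (z(y, N) = y - 24 = -24 + y)
a = 0 (a = 0/1 = 0*1 = 0)
a*(12 + z(2, 4)) = 0*(12 + (-24 + 2)) = 0*(12 - 22) = 0*(-10) = 0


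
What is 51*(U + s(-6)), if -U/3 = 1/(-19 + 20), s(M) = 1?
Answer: -102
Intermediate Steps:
U = -3 (U = -3/(-19 + 20) = -3/1 = -3*1 = -3)
51*(U + s(-6)) = 51*(-3 + 1) = 51*(-2) = -102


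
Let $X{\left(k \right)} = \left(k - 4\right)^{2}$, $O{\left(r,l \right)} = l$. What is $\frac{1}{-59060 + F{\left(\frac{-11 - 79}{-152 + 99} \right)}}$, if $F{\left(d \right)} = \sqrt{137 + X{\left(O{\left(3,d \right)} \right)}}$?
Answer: $- \frac{165899540}{9798026432683} - \frac{159 \sqrt{44413}}{9798026432683} \approx -1.6935 \cdot 10^{-5}$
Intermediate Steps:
$X{\left(k \right)} = \left(-4 + k\right)^{2}$
$F{\left(d \right)} = \sqrt{137 + \left(-4 + d\right)^{2}}$
$\frac{1}{-59060 + F{\left(\frac{-11 - 79}{-152 + 99} \right)}} = \frac{1}{-59060 + \sqrt{137 + \left(-4 + \frac{-11 - 79}{-152 + 99}\right)^{2}}} = \frac{1}{-59060 + \sqrt{137 + \left(-4 - \frac{90}{-53}\right)^{2}}} = \frac{1}{-59060 + \sqrt{137 + \left(-4 - - \frac{90}{53}\right)^{2}}} = \frac{1}{-59060 + \sqrt{137 + \left(-4 + \frac{90}{53}\right)^{2}}} = \frac{1}{-59060 + \sqrt{137 + \left(- \frac{122}{53}\right)^{2}}} = \frac{1}{-59060 + \sqrt{137 + \frac{14884}{2809}}} = \frac{1}{-59060 + \sqrt{\frac{399717}{2809}}} = \frac{1}{-59060 + \frac{3 \sqrt{44413}}{53}}$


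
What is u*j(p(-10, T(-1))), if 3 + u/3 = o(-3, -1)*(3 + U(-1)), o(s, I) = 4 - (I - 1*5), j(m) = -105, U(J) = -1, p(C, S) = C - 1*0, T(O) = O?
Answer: -5355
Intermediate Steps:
p(C, S) = C (p(C, S) = C + 0 = C)
o(s, I) = 9 - I (o(s, I) = 4 - (I - 5) = 4 - (-5 + I) = 4 + (5 - I) = 9 - I)
u = 51 (u = -9 + 3*((9 - 1*(-1))*(3 - 1)) = -9 + 3*((9 + 1)*2) = -9 + 3*(10*2) = -9 + 3*20 = -9 + 60 = 51)
u*j(p(-10, T(-1))) = 51*(-105) = -5355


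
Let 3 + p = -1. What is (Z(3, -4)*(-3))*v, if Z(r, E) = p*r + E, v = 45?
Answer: 2160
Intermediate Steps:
p = -4 (p = -3 - 1 = -4)
Z(r, E) = E - 4*r (Z(r, E) = -4*r + E = E - 4*r)
(Z(3, -4)*(-3))*v = ((-4 - 4*3)*(-3))*45 = ((-4 - 12)*(-3))*45 = -16*(-3)*45 = 48*45 = 2160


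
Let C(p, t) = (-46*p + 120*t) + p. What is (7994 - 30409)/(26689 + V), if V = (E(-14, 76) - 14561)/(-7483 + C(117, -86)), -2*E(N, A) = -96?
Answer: -103413844/123135273 ≈ -0.83984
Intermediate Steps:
E(N, A) = 48 (E(N, A) = -½*(-96) = 48)
C(p, t) = -45*p + 120*t
V = 14513/23068 (V = (48 - 14561)/(-7483 + (-45*117 + 120*(-86))) = -14513/(-7483 + (-5265 - 10320)) = -14513/(-7483 - 15585) = -14513/(-23068) = -14513*(-1/23068) = 14513/23068 ≈ 0.62914)
(7994 - 30409)/(26689 + V) = (7994 - 30409)/(26689 + 14513/23068) = -22415/615676365/23068 = -22415*23068/615676365 = -103413844/123135273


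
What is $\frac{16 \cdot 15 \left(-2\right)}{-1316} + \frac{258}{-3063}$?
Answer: $\frac{94226}{335909} \approx 0.28051$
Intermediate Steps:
$\frac{16 \cdot 15 \left(-2\right)}{-1316} + \frac{258}{-3063} = 240 \left(-2\right) \left(- \frac{1}{1316}\right) + 258 \left(- \frac{1}{3063}\right) = \left(-480\right) \left(- \frac{1}{1316}\right) - \frac{86}{1021} = \frac{120}{329} - \frac{86}{1021} = \frac{94226}{335909}$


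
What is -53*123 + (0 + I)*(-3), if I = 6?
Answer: -6537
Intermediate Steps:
-53*123 + (0 + I)*(-3) = -53*123 + (0 + 6)*(-3) = -6519 + 6*(-3) = -6519 - 18 = -6537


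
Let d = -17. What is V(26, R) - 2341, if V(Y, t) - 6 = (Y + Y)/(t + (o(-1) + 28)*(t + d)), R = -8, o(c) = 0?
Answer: -413308/177 ≈ -2335.1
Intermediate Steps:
V(Y, t) = 6 + 2*Y/(-476 + 29*t) (V(Y, t) = 6 + (Y + Y)/(t + (0 + 28)*(t - 17)) = 6 + (2*Y)/(t + 28*(-17 + t)) = 6 + (2*Y)/(t + (-476 + 28*t)) = 6 + (2*Y)/(-476 + 29*t) = 6 + 2*Y/(-476 + 29*t))
V(26, R) - 2341 = 2*(-1428 + 26 + 87*(-8))/(-476 + 29*(-8)) - 2341 = 2*(-1428 + 26 - 696)/(-476 - 232) - 2341 = 2*(-2098)/(-708) - 2341 = 2*(-1/708)*(-2098) - 2341 = 1049/177 - 2341 = -413308/177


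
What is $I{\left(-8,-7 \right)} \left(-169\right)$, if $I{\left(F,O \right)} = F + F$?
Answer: $2704$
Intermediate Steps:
$I{\left(F,O \right)} = 2 F$
$I{\left(-8,-7 \right)} \left(-169\right) = 2 \left(-8\right) \left(-169\right) = \left(-16\right) \left(-169\right) = 2704$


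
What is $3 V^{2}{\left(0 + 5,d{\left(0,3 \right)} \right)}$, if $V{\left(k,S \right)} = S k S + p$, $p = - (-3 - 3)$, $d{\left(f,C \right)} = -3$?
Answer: $7803$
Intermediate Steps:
$p = 6$ ($p = \left(-1\right) \left(-6\right) = 6$)
$V{\left(k,S \right)} = 6 + k S^{2}$ ($V{\left(k,S \right)} = S k S + 6 = k S^{2} + 6 = 6 + k S^{2}$)
$3 V^{2}{\left(0 + 5,d{\left(0,3 \right)} \right)} = 3 \left(6 + \left(0 + 5\right) \left(-3\right)^{2}\right)^{2} = 3 \left(6 + 5 \cdot 9\right)^{2} = 3 \left(6 + 45\right)^{2} = 3 \cdot 51^{2} = 3 \cdot 2601 = 7803$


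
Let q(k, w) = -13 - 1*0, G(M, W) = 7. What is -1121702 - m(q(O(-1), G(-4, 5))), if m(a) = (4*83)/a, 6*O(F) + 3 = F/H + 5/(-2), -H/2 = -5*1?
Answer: -14581794/13 ≈ -1.1217e+6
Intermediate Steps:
H = 10 (H = -(-10) = -2*(-5) = 10)
O(F) = -11/12 + F/60 (O(F) = -½ + (F/10 + 5/(-2))/6 = -½ + (F*(⅒) + 5*(-½))/6 = -½ + (F/10 - 5/2)/6 = -½ + (-5/2 + F/10)/6 = -½ + (-5/12 + F/60) = -11/12 + F/60)
q(k, w) = -13 (q(k, w) = -13 + 0 = -13)
m(a) = 332/a
-1121702 - m(q(O(-1), G(-4, 5))) = -1121702 - 332/(-13) = -1121702 - 332*(-1)/13 = -1121702 - 1*(-332/13) = -1121702 + 332/13 = -14581794/13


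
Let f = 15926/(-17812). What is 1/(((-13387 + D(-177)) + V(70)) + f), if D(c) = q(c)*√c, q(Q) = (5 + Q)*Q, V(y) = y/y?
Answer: -1061806085174/13026154958957735233 - 2414721755184*I*√177/13026154958957735233 ≈ -8.1513e-8 - 2.4663e-6*I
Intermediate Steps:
V(y) = 1
f = -7963/8906 (f = 15926*(-1/17812) = -7963/8906 ≈ -0.89412)
q(Q) = Q*(5 + Q)
D(c) = c^(3/2)*(5 + c) (D(c) = (c*(5 + c))*√c = c^(3/2)*(5 + c))
1/(((-13387 + D(-177)) + V(70)) + f) = 1/(((-13387 + (-177)^(3/2)*(5 - 177)) + 1) - 7963/8906) = 1/(((-13387 - 177*I*√177*(-172)) + 1) - 7963/8906) = 1/(((-13387 + 30444*I*√177) + 1) - 7963/8906) = 1/((-13386 + 30444*I*√177) - 7963/8906) = 1/(-119223679/8906 + 30444*I*√177)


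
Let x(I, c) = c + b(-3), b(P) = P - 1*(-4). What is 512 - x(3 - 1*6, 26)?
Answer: 485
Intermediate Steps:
b(P) = 4 + P (b(P) = P + 4 = 4 + P)
x(I, c) = 1 + c (x(I, c) = c + (4 - 3) = c + 1 = 1 + c)
512 - x(3 - 1*6, 26) = 512 - (1 + 26) = 512 - 1*27 = 512 - 27 = 485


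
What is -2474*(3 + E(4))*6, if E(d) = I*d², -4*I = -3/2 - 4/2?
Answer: -252348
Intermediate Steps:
I = 7/8 (I = -(-3/2 - 4/2)/4 = -(-3*½ - 4*½)/4 = -(-3/2 - 2)/4 = -¼*(-7/2) = 7/8 ≈ 0.87500)
E(d) = 7*d²/8
-2474*(3 + E(4))*6 = -2474*(3 + (7/8)*4²)*6 = -2474*(3 + (7/8)*16)*6 = -2474*(3 + 14)*6 = -42058*6 = -2474*102 = -252348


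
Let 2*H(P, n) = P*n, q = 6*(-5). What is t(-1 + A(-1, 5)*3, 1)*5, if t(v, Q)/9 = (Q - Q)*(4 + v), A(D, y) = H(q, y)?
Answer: 0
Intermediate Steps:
q = -30
H(P, n) = P*n/2 (H(P, n) = (P*n)/2 = P*n/2)
A(D, y) = -15*y (A(D, y) = (½)*(-30)*y = -15*y)
t(v, Q) = 0 (t(v, Q) = 9*((Q - Q)*(4 + v)) = 9*(0*(4 + v)) = 9*0 = 0)
t(-1 + A(-1, 5)*3, 1)*5 = 0*5 = 0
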